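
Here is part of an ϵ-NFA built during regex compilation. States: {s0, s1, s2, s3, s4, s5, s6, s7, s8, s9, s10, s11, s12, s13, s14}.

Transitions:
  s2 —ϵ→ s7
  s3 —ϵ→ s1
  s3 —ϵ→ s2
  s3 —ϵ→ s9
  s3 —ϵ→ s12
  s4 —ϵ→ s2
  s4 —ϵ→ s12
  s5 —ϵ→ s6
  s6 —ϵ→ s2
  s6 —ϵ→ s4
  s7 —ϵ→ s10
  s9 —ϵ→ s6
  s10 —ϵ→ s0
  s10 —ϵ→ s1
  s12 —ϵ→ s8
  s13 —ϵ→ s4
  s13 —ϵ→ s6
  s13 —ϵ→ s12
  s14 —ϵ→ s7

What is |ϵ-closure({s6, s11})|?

10

Start with {s6, s11}.
From s6 via ϵ: add s2, s4.
From s2 via ϵ: add s7.
From s4 via ϵ: add s12.
From s7 via ϵ: add s10.
From s12 via ϵ: add s8.
From s10 via ϵ: add s0, s1.
ϵ-closure = {s0, s1, s2, s4, s6, s7, s8, s10, s11, s12}, which has 10 states.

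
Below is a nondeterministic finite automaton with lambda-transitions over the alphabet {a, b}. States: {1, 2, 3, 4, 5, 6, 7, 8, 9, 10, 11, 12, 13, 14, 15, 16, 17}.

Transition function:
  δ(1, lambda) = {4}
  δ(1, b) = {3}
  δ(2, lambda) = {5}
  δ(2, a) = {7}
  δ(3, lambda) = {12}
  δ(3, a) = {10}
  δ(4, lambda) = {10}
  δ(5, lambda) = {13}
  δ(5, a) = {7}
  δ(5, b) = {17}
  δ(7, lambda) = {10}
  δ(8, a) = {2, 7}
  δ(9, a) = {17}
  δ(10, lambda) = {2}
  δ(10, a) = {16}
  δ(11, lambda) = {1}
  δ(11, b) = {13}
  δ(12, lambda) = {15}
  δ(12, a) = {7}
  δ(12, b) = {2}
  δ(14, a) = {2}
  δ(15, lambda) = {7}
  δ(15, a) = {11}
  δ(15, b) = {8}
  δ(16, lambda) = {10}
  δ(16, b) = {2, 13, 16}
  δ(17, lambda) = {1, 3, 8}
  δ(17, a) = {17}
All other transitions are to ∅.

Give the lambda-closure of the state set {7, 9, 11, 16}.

{1, 2, 4, 5, 7, 9, 10, 11, 13, 16}

Start with {7, 9, 11, 16}.
From 7 via lambda: add 10.
From 11 via lambda: add 1.
From 1 via lambda: add 4.
From 10 via lambda: add 2.
From 2 via lambda: add 5.
From 5 via lambda: add 13.
No new states can be added; the closed set is {1, 2, 4, 5, 7, 9, 10, 11, 13, 16}.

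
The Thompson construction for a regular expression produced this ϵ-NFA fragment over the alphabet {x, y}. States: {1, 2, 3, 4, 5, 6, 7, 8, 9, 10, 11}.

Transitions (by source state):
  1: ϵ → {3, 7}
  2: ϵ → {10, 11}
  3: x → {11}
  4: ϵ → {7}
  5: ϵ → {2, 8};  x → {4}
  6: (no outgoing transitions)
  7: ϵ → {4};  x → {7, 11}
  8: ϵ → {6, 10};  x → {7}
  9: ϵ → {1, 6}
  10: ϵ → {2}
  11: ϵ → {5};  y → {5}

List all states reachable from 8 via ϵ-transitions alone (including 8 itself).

Start with {8}.
From 8 via ϵ: add 6, 10.
From 10 via ϵ: add 2.
From 2 via ϵ: add 11.
From 11 via ϵ: add 5.
No new states can be added; the closed set is {2, 5, 6, 8, 10, 11}.

{2, 5, 6, 8, 10, 11}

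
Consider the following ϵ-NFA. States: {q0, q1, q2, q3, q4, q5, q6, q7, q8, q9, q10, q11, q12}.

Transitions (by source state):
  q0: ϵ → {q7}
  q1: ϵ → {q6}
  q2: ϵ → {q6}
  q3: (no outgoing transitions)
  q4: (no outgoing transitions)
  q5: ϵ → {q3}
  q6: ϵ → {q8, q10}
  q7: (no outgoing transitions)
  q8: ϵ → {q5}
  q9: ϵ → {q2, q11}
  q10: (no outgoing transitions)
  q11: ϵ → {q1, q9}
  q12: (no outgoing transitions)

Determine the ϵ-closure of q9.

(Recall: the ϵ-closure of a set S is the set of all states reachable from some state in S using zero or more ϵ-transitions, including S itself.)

Start with {q9}.
From q9 via ϵ: add q2, q11.
From q2 via ϵ: add q6.
From q11 via ϵ: add q1.
From q6 via ϵ: add q8, q10.
From q8 via ϵ: add q5.
From q5 via ϵ: add q3.
No new states can be added; the closed set is {q1, q2, q3, q5, q6, q8, q9, q10, q11}.

{q1, q2, q3, q5, q6, q8, q9, q10, q11}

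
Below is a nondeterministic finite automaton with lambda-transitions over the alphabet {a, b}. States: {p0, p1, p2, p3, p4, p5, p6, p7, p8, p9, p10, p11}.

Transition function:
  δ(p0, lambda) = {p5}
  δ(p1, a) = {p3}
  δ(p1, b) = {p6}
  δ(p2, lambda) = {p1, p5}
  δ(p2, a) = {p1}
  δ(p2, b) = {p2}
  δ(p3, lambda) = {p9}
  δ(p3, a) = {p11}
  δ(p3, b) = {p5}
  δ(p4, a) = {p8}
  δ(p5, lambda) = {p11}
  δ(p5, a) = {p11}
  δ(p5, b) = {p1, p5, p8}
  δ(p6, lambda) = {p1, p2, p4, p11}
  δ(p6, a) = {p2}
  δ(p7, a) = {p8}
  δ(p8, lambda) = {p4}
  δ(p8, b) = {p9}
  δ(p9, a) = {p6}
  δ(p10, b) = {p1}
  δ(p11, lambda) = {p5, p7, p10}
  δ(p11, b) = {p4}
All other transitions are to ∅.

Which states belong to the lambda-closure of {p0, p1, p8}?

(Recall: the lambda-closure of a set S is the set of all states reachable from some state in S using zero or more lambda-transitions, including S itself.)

{p0, p1, p4, p5, p7, p8, p10, p11}

Start with {p0, p1, p8}.
From p0 via lambda: add p5.
From p8 via lambda: add p4.
From p5 via lambda: add p11.
From p11 via lambda: add p7, p10.
No new states can be added; the closed set is {p0, p1, p4, p5, p7, p8, p10, p11}.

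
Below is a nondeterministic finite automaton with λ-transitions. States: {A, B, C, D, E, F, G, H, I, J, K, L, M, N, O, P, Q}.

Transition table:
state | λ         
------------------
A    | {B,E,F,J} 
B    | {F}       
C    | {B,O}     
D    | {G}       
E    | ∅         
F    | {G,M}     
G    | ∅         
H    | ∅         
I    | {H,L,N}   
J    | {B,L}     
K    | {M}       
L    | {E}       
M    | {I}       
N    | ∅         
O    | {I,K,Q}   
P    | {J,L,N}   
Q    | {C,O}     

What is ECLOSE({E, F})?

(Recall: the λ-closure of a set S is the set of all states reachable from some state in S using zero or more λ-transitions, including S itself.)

Start with {E, F}.
From F via λ: add G, M.
From M via λ: add I.
From I via λ: add H, L, N.
No new states can be added; the closed set is {E, F, G, H, I, L, M, N}.

{E, F, G, H, I, L, M, N}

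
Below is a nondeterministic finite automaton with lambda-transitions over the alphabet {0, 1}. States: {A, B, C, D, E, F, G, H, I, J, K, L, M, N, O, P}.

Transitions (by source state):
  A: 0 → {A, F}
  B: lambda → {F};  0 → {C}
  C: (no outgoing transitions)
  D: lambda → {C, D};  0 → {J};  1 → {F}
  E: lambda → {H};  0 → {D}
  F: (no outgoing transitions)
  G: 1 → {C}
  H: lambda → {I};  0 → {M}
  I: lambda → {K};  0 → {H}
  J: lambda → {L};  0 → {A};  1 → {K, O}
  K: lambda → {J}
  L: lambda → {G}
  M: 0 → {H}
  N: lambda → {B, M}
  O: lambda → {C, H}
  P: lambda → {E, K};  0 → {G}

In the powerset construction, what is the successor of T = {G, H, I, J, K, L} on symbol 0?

{A, G, H, I, J, K, L, M}

H on 0 → {M}.
I on 0 → {H}.
J on 0 → {A}.
No 0-transition from G, K, L.
Union after reading 0: {A, H, M}.
Now take the lambda-closure:
From H via lambda: add I.
From I via lambda: add K.
From K via lambda: add J.
From J via lambda: add L.
From L via lambda: add G.
No new states can be added; the closed set is {A, G, H, I, J, K, L, M}.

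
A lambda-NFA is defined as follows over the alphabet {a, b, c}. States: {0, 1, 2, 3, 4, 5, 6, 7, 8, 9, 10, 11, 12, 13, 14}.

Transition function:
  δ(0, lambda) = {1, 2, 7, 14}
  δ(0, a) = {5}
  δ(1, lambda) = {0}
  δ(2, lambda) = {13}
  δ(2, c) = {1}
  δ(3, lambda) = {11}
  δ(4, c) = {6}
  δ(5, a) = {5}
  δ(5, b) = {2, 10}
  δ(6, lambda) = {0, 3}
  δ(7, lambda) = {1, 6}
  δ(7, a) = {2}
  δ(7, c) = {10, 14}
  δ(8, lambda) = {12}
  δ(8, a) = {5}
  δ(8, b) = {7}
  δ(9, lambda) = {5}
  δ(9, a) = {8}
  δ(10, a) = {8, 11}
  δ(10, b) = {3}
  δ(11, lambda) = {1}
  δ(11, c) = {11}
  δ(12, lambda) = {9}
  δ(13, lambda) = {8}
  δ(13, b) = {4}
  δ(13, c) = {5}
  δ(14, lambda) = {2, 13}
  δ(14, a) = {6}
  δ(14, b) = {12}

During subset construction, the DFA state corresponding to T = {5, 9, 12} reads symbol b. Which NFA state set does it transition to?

5 on b → {2, 10}.
No b-transition from 9, 12.
Union after reading b: {2, 10}.
Now take the lambda-closure:
From 2 via lambda: add 13.
From 13 via lambda: add 8.
From 8 via lambda: add 12.
From 12 via lambda: add 9.
From 9 via lambda: add 5.
No new states can be added; the closed set is {2, 5, 8, 9, 10, 12, 13}.

{2, 5, 8, 9, 10, 12, 13}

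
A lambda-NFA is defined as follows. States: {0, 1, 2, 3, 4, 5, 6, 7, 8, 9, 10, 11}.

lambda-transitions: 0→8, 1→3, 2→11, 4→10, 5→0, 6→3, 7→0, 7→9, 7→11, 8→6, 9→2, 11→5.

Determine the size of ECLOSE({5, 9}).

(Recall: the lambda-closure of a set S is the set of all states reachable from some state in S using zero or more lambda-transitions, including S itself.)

Start with {5, 9}.
From 5 via lambda: add 0.
From 9 via lambda: add 2.
From 0 via lambda: add 8.
From 2 via lambda: add 11.
From 8 via lambda: add 6.
From 6 via lambda: add 3.
lambda-closure = {0, 2, 3, 5, 6, 8, 9, 11}, which has 8 states.

8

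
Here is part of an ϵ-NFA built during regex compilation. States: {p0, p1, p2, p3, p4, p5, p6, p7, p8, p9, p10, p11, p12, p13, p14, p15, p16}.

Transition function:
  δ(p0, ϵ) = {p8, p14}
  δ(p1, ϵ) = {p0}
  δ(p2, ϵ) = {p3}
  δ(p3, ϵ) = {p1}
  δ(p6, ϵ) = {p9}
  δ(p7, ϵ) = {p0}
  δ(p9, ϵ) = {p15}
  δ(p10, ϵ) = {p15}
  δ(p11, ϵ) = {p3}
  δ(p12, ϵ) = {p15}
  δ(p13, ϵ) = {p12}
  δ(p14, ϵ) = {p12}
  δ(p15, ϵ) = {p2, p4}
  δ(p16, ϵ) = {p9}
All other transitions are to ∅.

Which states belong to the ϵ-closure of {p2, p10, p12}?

{p0, p1, p2, p3, p4, p8, p10, p12, p14, p15}

Start with {p2, p10, p12}.
From p2 via ϵ: add p3.
From p10 via ϵ: add p15.
From p3 via ϵ: add p1.
From p15 via ϵ: add p4.
From p1 via ϵ: add p0.
From p0 via ϵ: add p8, p14.
No new states can be added; the closed set is {p0, p1, p2, p3, p4, p8, p10, p12, p14, p15}.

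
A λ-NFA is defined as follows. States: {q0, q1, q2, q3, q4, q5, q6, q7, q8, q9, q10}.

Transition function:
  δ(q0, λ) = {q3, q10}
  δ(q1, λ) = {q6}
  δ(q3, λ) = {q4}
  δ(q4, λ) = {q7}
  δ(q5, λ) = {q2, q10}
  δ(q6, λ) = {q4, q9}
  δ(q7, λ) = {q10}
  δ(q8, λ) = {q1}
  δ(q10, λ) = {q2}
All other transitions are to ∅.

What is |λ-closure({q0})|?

6

Start with {q0}.
From q0 via λ: add q3, q10.
From q3 via λ: add q4.
From q10 via λ: add q2.
From q4 via λ: add q7.
λ-closure = {q0, q2, q3, q4, q7, q10}, which has 6 states.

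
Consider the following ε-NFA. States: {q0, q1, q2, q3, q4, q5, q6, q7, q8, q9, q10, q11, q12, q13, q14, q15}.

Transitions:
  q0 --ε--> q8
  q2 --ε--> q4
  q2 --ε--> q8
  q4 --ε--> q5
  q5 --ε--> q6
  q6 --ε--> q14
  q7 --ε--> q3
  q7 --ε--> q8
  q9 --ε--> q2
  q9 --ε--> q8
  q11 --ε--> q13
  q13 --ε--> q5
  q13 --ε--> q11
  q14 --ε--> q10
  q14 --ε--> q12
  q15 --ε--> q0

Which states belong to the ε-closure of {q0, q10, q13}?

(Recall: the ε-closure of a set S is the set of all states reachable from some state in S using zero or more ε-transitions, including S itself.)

Start with {q0, q10, q13}.
From q0 via ε: add q8.
From q13 via ε: add q5, q11.
From q5 via ε: add q6.
From q6 via ε: add q14.
From q14 via ε: add q12.
No new states can be added; the closed set is {q0, q5, q6, q8, q10, q11, q12, q13, q14}.

{q0, q5, q6, q8, q10, q11, q12, q13, q14}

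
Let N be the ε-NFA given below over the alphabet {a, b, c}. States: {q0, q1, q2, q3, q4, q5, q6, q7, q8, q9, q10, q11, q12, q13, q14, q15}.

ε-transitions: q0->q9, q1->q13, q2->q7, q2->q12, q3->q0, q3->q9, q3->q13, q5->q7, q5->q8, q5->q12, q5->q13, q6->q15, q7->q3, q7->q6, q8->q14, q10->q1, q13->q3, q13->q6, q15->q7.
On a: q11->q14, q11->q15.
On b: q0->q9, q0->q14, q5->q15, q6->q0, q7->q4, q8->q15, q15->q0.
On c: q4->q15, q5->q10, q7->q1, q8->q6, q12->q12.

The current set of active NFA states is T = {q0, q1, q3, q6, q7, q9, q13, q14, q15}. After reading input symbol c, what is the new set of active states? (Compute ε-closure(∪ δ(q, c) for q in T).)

{q0, q1, q3, q6, q7, q9, q13, q15}

q7 on c → {q1}.
No c-transition from q0, q1, q3, q6, q9, q13, q14, q15.
Union after reading c: {q1}.
Now take the ε-closure:
From q1 via ε: add q13.
From q13 via ε: add q3, q6.
From q3 via ε: add q0, q9.
From q6 via ε: add q15.
From q15 via ε: add q7.
No new states can be added; the closed set is {q0, q1, q3, q6, q7, q9, q13, q15}.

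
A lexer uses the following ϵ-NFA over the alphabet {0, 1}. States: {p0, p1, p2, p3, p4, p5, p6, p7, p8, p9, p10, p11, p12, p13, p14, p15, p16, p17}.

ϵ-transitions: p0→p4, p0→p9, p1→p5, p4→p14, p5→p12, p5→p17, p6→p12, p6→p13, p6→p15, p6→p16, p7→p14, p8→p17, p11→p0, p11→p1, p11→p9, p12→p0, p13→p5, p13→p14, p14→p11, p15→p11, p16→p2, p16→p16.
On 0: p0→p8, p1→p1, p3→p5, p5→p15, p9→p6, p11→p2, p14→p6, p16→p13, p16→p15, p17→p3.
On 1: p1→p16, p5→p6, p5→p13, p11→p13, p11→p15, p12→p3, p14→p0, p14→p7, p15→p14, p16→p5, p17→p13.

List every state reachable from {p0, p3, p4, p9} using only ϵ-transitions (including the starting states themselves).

Start with {p0, p3, p4, p9}.
From p4 via ϵ: add p14.
From p14 via ϵ: add p11.
From p11 via ϵ: add p1.
From p1 via ϵ: add p5.
From p5 via ϵ: add p12, p17.
No new states can be added; the closed set is {p0, p1, p3, p4, p5, p9, p11, p12, p14, p17}.

{p0, p1, p3, p4, p5, p9, p11, p12, p14, p17}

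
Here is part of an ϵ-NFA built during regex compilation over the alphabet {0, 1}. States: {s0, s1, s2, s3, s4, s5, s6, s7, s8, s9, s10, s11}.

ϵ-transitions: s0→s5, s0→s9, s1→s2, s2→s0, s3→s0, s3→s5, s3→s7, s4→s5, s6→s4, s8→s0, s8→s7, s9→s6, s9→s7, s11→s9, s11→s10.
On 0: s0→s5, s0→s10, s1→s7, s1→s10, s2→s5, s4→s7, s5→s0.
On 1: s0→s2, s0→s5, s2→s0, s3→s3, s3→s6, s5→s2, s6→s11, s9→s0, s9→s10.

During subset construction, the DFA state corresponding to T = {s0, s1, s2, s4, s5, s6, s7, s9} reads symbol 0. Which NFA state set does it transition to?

{s0, s4, s5, s6, s7, s9, s10}

s0 on 0 → {s5, s10}.
s1 on 0 → {s7, s10}.
s2 on 0 → {s5}.
s4 on 0 → {s7}.
s5 on 0 → {s0}.
No 0-transition from s6, s7, s9.
Union after reading 0: {s0, s5, s7, s10}.
Now take the ϵ-closure:
From s0 via ϵ: add s9.
From s9 via ϵ: add s6.
From s6 via ϵ: add s4.
No new states can be added; the closed set is {s0, s4, s5, s6, s7, s9, s10}.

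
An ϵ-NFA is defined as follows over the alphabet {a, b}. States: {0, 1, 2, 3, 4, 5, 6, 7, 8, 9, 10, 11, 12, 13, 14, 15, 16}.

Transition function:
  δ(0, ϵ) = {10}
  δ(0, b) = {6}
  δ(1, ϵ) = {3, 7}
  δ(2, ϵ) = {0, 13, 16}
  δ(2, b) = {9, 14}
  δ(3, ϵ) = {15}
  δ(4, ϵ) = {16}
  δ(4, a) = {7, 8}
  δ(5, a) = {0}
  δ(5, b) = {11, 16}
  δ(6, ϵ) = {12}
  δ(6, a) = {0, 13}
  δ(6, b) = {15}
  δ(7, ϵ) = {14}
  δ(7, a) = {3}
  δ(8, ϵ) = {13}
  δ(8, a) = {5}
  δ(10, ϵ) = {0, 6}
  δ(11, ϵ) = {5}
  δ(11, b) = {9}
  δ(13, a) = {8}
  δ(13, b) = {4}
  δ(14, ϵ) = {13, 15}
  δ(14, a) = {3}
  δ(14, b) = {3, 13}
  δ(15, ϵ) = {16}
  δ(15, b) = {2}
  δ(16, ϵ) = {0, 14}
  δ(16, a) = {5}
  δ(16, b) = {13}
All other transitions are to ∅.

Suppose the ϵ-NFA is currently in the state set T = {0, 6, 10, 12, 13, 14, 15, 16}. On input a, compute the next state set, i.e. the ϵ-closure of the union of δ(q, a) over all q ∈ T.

6 on a → {0, 13}.
13 on a → {8}.
14 on a → {3}.
16 on a → {5}.
No a-transition from 0, 10, 12, 15.
Union after reading a: {0, 3, 5, 8, 13}.
Now take the ϵ-closure:
From 0 via ϵ: add 10.
From 3 via ϵ: add 15.
From 10 via ϵ: add 6.
From 15 via ϵ: add 16.
From 6 via ϵ: add 12.
From 16 via ϵ: add 14.
No new states can be added; the closed set is {0, 3, 5, 6, 8, 10, 12, 13, 14, 15, 16}.

{0, 3, 5, 6, 8, 10, 12, 13, 14, 15, 16}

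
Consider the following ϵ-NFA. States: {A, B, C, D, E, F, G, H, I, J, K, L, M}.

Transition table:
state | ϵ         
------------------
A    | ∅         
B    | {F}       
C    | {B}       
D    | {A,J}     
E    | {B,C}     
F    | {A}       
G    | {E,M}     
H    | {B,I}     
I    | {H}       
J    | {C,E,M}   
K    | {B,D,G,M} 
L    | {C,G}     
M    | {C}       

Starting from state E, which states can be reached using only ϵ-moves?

{A, B, C, E, F}

Start with {E}.
From E via ϵ: add B, C.
From B via ϵ: add F.
From F via ϵ: add A.
No new states can be added; the closed set is {A, B, C, E, F}.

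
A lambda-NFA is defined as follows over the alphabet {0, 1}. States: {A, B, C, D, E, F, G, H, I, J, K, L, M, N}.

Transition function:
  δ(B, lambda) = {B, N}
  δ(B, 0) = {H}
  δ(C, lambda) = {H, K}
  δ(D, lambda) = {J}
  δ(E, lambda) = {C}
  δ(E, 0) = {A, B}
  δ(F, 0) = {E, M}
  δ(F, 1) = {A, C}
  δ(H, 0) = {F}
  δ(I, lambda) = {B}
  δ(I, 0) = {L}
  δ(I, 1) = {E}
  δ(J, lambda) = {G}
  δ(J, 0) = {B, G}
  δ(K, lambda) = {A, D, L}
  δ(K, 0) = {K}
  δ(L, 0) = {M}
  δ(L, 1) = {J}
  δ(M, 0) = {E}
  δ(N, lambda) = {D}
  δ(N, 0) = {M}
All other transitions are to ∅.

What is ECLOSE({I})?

Start with {I}.
From I via lambda: add B.
From B via lambda: add N.
From N via lambda: add D.
From D via lambda: add J.
From J via lambda: add G.
No new states can be added; the closed set is {B, D, G, I, J, N}.

{B, D, G, I, J, N}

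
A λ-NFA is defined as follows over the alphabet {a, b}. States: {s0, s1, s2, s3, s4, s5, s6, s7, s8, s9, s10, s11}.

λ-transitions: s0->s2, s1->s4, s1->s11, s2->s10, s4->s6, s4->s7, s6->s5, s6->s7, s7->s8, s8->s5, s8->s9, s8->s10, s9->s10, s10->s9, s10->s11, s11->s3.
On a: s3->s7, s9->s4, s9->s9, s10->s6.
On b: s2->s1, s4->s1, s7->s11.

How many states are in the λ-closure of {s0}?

6

Start with {s0}.
From s0 via λ: add s2.
From s2 via λ: add s10.
From s10 via λ: add s9, s11.
From s11 via λ: add s3.
λ-closure = {s0, s2, s3, s9, s10, s11}, which has 6 states.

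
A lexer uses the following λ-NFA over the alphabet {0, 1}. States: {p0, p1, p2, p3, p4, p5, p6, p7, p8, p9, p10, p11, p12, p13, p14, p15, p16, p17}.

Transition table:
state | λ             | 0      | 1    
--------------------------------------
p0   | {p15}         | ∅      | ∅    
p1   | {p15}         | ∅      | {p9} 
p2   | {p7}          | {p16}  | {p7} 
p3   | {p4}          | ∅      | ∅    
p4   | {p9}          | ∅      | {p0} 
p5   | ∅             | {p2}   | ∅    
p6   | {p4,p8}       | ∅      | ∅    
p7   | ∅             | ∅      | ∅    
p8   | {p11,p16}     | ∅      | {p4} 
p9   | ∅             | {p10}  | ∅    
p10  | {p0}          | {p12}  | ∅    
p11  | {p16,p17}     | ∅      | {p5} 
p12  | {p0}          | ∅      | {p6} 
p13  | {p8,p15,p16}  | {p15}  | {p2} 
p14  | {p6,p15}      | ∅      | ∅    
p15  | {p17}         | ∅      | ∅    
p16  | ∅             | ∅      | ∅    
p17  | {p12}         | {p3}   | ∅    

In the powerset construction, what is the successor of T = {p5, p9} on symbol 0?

{p0, p2, p7, p10, p12, p15, p17}

p5 on 0 → {p2}.
p9 on 0 → {p10}.
Union after reading 0: {p2, p10}.
Now take the λ-closure:
From p2 via λ: add p7.
From p10 via λ: add p0.
From p0 via λ: add p15.
From p15 via λ: add p17.
From p17 via λ: add p12.
No new states can be added; the closed set is {p0, p2, p7, p10, p12, p15, p17}.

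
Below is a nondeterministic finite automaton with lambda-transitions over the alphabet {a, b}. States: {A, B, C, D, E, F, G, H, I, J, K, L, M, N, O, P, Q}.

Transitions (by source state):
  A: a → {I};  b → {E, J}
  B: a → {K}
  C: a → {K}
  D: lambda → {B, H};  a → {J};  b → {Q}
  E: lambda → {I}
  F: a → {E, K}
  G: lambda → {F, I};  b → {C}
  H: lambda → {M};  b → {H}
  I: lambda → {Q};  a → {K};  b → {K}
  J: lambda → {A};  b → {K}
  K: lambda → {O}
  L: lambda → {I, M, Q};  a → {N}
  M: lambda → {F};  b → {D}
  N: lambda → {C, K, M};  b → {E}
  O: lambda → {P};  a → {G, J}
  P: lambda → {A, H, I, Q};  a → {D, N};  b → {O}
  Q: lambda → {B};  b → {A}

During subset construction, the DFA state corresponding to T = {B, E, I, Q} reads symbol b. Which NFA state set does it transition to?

{A, B, F, H, I, K, M, O, P, Q}

I on b → {K}.
Q on b → {A}.
No b-transition from B, E.
Union after reading b: {A, K}.
Now take the lambda-closure:
From K via lambda: add O.
From O via lambda: add P.
From P via lambda: add H, I, Q.
From H via lambda: add M.
From Q via lambda: add B.
From M via lambda: add F.
No new states can be added; the closed set is {A, B, F, H, I, K, M, O, P, Q}.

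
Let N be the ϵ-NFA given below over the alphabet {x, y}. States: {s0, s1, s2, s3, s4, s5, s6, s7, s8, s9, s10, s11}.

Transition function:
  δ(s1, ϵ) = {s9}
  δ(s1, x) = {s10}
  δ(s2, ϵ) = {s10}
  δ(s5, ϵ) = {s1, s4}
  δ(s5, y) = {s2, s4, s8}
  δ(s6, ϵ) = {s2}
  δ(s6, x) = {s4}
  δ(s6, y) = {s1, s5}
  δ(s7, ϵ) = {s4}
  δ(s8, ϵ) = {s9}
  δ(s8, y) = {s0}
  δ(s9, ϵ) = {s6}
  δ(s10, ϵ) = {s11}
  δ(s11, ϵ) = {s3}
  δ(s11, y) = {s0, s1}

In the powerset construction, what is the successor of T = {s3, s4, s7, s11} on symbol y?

s11 on y → {s0, s1}.
No y-transition from s3, s4, s7.
Union after reading y: {s0, s1}.
Now take the ϵ-closure:
From s1 via ϵ: add s9.
From s9 via ϵ: add s6.
From s6 via ϵ: add s2.
From s2 via ϵ: add s10.
From s10 via ϵ: add s11.
From s11 via ϵ: add s3.
No new states can be added; the closed set is {s0, s1, s2, s3, s6, s9, s10, s11}.

{s0, s1, s2, s3, s6, s9, s10, s11}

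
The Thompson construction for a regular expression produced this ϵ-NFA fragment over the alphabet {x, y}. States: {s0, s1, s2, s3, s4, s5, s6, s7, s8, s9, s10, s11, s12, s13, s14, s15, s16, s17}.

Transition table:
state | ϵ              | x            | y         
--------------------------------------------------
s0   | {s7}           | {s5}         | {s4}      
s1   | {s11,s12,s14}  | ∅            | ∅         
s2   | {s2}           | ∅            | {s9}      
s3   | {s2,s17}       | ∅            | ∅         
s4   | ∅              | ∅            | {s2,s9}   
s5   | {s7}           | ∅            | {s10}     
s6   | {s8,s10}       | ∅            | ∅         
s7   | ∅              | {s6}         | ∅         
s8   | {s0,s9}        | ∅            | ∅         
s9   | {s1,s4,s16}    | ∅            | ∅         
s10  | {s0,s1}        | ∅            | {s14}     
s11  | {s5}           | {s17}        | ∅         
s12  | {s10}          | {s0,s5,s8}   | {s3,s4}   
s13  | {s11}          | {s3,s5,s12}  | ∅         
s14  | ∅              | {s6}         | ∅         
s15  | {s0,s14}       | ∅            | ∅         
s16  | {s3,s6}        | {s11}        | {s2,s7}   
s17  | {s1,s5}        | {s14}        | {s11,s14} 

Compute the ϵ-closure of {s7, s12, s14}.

Start with {s7, s12, s14}.
From s12 via ϵ: add s10.
From s10 via ϵ: add s0, s1.
From s1 via ϵ: add s11.
From s11 via ϵ: add s5.
No new states can be added; the closed set is {s0, s1, s5, s7, s10, s11, s12, s14}.

{s0, s1, s5, s7, s10, s11, s12, s14}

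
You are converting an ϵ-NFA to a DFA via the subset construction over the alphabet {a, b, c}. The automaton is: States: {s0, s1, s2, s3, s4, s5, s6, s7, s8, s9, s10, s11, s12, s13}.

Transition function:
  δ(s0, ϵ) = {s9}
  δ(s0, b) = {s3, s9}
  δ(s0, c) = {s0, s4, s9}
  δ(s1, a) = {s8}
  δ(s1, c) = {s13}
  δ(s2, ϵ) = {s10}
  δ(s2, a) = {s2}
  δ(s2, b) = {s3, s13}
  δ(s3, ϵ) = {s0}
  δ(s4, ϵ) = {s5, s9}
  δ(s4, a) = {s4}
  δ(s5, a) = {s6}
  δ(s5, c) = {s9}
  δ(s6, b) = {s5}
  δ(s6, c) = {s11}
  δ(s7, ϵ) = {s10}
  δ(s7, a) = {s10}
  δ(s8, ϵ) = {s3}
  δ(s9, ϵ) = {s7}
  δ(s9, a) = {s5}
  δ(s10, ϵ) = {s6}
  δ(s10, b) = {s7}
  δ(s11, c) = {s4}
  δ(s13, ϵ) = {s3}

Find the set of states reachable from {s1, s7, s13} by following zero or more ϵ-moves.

{s0, s1, s3, s6, s7, s9, s10, s13}

Start with {s1, s7, s13}.
From s7 via ϵ: add s10.
From s13 via ϵ: add s3.
From s3 via ϵ: add s0.
From s10 via ϵ: add s6.
From s0 via ϵ: add s9.
No new states can be added; the closed set is {s0, s1, s3, s6, s7, s9, s10, s13}.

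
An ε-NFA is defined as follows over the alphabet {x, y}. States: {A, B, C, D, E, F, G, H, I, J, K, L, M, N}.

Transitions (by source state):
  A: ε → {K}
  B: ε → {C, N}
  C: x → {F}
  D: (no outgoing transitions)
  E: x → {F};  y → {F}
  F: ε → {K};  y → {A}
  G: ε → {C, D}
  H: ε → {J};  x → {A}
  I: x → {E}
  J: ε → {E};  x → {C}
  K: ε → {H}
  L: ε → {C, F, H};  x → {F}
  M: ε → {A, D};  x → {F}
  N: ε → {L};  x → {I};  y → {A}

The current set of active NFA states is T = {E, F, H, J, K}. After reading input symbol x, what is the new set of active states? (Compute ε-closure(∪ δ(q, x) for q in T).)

{A, C, E, F, H, J, K}

E on x → {F}.
H on x → {A}.
J on x → {C}.
No x-transition from F, K.
Union after reading x: {A, C, F}.
Now take the ε-closure:
From A via ε: add K.
From K via ε: add H.
From H via ε: add J.
From J via ε: add E.
No new states can be added; the closed set is {A, C, E, F, H, J, K}.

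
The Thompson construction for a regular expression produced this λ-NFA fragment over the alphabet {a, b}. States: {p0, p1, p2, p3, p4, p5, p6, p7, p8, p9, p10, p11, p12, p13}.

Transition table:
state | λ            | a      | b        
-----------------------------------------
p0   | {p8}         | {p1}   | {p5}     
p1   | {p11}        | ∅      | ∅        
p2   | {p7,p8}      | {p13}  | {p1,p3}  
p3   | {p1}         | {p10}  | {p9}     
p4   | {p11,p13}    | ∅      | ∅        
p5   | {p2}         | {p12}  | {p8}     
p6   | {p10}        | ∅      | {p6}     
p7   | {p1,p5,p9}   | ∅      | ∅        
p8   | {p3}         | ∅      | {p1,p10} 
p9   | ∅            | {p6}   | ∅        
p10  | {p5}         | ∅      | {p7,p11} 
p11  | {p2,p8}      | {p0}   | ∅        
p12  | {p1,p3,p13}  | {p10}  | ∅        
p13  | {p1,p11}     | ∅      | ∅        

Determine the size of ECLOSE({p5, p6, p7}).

10

Start with {p5, p6, p7}.
From p5 via λ: add p2.
From p6 via λ: add p10.
From p7 via λ: add p1, p9.
From p1 via λ: add p11.
From p2 via λ: add p8.
From p8 via λ: add p3.
λ-closure = {p1, p2, p3, p5, p6, p7, p8, p9, p10, p11}, which has 10 states.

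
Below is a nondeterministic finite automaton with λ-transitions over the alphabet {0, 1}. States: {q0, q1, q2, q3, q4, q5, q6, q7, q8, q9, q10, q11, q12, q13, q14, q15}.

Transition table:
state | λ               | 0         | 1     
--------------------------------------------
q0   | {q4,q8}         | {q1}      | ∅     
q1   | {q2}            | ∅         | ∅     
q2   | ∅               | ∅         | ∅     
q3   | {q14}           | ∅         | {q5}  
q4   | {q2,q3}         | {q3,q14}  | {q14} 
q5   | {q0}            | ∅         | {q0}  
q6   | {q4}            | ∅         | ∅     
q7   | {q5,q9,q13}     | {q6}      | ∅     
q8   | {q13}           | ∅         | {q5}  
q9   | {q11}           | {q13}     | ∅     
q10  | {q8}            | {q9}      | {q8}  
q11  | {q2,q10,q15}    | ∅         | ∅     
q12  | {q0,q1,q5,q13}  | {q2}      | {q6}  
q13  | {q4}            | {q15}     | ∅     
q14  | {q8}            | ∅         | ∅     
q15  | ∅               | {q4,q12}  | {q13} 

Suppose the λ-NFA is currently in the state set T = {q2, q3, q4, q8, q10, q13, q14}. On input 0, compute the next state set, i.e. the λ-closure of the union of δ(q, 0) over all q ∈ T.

q4 on 0 → {q3, q14}.
q10 on 0 → {q9}.
q13 on 0 → {q15}.
No 0-transition from q2, q3, q8, q14.
Union after reading 0: {q3, q9, q14, q15}.
Now take the λ-closure:
From q9 via λ: add q11.
From q14 via λ: add q8.
From q8 via λ: add q13.
From q11 via λ: add q2, q10.
From q13 via λ: add q4.
No new states can be added; the closed set is {q2, q3, q4, q8, q9, q10, q11, q13, q14, q15}.

{q2, q3, q4, q8, q9, q10, q11, q13, q14, q15}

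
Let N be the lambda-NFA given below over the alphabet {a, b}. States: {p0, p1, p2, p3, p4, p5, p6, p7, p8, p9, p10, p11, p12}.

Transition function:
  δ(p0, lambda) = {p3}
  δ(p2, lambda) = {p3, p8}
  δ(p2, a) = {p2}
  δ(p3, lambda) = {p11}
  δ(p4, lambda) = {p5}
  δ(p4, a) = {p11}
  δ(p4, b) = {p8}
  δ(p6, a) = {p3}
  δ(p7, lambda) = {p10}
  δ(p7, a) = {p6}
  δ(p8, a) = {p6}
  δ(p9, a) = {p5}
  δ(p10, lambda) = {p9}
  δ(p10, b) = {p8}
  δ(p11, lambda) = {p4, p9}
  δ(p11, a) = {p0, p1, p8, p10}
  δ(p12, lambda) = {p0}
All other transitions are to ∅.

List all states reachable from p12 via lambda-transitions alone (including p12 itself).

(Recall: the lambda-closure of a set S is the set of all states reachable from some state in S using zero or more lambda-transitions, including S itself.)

{p0, p3, p4, p5, p9, p11, p12}

Start with {p12}.
From p12 via lambda: add p0.
From p0 via lambda: add p3.
From p3 via lambda: add p11.
From p11 via lambda: add p4, p9.
From p4 via lambda: add p5.
No new states can be added; the closed set is {p0, p3, p4, p5, p9, p11, p12}.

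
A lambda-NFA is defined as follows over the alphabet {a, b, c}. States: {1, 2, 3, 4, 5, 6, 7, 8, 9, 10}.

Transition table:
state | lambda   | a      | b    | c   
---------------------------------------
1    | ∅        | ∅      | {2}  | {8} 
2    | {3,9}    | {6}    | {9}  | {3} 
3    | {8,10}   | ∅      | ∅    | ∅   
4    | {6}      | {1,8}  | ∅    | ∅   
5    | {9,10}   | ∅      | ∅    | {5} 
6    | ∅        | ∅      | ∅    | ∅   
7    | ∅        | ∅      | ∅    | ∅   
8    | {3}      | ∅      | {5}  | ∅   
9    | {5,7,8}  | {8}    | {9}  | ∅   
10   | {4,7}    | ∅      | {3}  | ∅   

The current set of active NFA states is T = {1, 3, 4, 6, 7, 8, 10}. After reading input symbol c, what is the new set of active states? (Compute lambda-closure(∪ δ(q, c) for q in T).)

{3, 4, 6, 7, 8, 10}

1 on c → {8}.
No c-transition from 3, 4, 6, 7, 8, 10.
Union after reading c: {8}.
Now take the lambda-closure:
From 8 via lambda: add 3.
From 3 via lambda: add 10.
From 10 via lambda: add 4, 7.
From 4 via lambda: add 6.
No new states can be added; the closed set is {3, 4, 6, 7, 8, 10}.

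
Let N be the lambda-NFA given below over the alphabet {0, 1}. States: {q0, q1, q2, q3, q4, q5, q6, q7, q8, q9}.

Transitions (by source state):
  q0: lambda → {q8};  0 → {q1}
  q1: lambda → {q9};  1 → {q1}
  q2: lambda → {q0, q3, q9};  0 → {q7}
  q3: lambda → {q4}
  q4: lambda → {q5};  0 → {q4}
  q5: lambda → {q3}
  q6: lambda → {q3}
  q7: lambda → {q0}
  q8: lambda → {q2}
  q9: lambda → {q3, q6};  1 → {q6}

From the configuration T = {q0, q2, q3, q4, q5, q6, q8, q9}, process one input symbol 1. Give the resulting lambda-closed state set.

q9 on 1 → {q6}.
No 1-transition from q0, q2, q3, q4, q5, q6, q8.
Union after reading 1: {q6}.
Now take the lambda-closure:
From q6 via lambda: add q3.
From q3 via lambda: add q4.
From q4 via lambda: add q5.
No new states can be added; the closed set is {q3, q4, q5, q6}.

{q3, q4, q5, q6}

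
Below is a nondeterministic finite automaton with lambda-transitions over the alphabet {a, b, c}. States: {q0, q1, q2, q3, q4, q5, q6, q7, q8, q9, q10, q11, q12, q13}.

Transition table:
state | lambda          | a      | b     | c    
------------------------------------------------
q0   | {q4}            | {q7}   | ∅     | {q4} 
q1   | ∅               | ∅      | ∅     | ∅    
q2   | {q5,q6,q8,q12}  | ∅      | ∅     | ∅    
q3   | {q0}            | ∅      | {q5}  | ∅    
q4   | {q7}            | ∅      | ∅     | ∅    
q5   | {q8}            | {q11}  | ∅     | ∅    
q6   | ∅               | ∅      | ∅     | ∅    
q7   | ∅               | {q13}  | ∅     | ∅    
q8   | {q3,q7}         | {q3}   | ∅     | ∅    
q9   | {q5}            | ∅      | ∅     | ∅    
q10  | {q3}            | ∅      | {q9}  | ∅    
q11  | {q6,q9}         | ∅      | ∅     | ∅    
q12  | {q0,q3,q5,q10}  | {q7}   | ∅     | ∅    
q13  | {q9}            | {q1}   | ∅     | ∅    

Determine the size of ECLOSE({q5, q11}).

Start with {q5, q11}.
From q5 via lambda: add q8.
From q11 via lambda: add q6, q9.
From q8 via lambda: add q3, q7.
From q3 via lambda: add q0.
From q0 via lambda: add q4.
lambda-closure = {q0, q3, q4, q5, q6, q7, q8, q9, q11}, which has 9 states.

9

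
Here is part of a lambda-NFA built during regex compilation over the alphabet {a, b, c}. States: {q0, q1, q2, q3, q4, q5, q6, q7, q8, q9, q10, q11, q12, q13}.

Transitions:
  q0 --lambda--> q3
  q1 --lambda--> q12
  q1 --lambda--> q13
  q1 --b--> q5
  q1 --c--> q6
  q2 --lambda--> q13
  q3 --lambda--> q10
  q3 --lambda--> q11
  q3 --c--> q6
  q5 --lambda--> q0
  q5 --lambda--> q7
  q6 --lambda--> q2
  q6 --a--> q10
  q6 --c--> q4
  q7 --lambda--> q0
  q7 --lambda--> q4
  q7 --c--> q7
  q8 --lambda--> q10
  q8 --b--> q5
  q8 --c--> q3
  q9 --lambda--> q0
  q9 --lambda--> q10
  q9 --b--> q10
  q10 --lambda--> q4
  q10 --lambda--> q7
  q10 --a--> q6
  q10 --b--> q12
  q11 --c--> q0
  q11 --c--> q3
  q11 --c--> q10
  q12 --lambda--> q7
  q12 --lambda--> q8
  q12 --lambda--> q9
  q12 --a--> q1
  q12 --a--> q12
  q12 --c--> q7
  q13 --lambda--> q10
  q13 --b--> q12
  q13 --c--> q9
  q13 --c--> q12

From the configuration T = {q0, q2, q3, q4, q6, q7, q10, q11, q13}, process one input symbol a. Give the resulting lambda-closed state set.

{q0, q2, q3, q4, q6, q7, q10, q11, q13}

q6 on a → {q10}.
q10 on a → {q6}.
No a-transition from q0, q2, q3, q4, q7, q11, q13.
Union after reading a: {q6, q10}.
Now take the lambda-closure:
From q6 via lambda: add q2.
From q10 via lambda: add q4, q7.
From q2 via lambda: add q13.
From q7 via lambda: add q0.
From q0 via lambda: add q3.
From q3 via lambda: add q11.
No new states can be added; the closed set is {q0, q2, q3, q4, q6, q7, q10, q11, q13}.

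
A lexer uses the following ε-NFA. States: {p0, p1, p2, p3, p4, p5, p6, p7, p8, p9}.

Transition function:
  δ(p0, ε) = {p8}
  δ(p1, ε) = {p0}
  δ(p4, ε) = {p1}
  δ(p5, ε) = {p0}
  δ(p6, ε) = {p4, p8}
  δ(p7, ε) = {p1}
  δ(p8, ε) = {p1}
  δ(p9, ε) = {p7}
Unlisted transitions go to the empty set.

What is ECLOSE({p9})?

{p0, p1, p7, p8, p9}

Start with {p9}.
From p9 via ε: add p7.
From p7 via ε: add p1.
From p1 via ε: add p0.
From p0 via ε: add p8.
No new states can be added; the closed set is {p0, p1, p7, p8, p9}.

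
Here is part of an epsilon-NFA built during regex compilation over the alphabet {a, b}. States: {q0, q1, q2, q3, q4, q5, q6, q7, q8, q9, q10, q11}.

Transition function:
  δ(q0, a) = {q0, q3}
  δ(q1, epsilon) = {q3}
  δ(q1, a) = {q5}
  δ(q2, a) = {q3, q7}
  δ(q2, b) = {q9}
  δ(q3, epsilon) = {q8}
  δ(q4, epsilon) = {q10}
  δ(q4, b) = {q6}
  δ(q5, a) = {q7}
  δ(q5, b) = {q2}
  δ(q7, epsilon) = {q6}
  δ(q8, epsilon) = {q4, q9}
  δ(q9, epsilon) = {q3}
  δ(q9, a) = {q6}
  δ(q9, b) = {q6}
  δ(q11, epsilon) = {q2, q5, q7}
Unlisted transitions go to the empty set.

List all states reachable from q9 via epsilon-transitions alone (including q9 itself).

Start with {q9}.
From q9 via epsilon: add q3.
From q3 via epsilon: add q8.
From q8 via epsilon: add q4.
From q4 via epsilon: add q10.
No new states can be added; the closed set is {q3, q4, q8, q9, q10}.

{q3, q4, q8, q9, q10}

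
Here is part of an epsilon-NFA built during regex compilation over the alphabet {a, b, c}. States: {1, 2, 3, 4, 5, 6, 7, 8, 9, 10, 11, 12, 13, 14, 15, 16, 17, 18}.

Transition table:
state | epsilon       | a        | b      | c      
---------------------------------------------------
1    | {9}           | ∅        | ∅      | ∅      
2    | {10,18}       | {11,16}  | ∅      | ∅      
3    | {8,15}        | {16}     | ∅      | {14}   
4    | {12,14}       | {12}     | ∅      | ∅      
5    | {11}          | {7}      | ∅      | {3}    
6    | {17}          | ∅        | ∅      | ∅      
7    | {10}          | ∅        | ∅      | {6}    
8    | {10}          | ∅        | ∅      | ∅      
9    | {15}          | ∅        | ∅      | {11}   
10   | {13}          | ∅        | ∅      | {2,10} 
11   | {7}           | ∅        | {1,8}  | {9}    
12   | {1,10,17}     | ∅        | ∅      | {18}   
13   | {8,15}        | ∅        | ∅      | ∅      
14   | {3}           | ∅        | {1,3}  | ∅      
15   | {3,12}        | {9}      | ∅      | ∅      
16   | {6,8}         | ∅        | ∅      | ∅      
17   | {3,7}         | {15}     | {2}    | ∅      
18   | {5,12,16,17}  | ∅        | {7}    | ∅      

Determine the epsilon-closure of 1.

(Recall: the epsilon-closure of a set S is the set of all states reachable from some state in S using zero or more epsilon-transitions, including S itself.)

Start with {1}.
From 1 via epsilon: add 9.
From 9 via epsilon: add 15.
From 15 via epsilon: add 3, 12.
From 3 via epsilon: add 8.
From 12 via epsilon: add 10, 17.
From 10 via epsilon: add 13.
From 17 via epsilon: add 7.
No new states can be added; the closed set is {1, 3, 7, 8, 9, 10, 12, 13, 15, 17}.

{1, 3, 7, 8, 9, 10, 12, 13, 15, 17}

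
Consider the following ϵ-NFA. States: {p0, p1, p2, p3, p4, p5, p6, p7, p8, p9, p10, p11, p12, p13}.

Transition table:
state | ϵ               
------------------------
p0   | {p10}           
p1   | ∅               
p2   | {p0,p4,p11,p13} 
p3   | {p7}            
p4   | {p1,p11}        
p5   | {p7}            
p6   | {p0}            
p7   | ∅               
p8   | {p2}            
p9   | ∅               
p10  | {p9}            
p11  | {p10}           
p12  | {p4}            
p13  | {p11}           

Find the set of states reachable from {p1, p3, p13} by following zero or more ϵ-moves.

{p1, p3, p7, p9, p10, p11, p13}

Start with {p1, p3, p13}.
From p3 via ϵ: add p7.
From p13 via ϵ: add p11.
From p11 via ϵ: add p10.
From p10 via ϵ: add p9.
No new states can be added; the closed set is {p1, p3, p7, p9, p10, p11, p13}.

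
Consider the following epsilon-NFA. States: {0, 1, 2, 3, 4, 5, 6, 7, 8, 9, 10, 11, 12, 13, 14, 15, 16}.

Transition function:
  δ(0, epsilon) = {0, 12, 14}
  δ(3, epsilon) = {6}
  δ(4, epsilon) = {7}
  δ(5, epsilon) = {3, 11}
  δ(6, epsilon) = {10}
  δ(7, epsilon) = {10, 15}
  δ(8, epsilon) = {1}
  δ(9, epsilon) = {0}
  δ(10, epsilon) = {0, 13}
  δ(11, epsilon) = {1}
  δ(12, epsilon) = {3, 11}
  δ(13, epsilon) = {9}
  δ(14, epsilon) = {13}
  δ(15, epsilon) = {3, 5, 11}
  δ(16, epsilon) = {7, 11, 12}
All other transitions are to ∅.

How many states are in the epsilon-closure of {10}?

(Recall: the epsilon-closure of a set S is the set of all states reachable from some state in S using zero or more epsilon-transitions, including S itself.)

Start with {10}.
From 10 via epsilon: add 0, 13.
From 0 via epsilon: add 12, 14.
From 13 via epsilon: add 9.
From 12 via epsilon: add 3, 11.
From 3 via epsilon: add 6.
From 11 via epsilon: add 1.
epsilon-closure = {0, 1, 3, 6, 9, 10, 11, 12, 13, 14}, which has 10 states.

10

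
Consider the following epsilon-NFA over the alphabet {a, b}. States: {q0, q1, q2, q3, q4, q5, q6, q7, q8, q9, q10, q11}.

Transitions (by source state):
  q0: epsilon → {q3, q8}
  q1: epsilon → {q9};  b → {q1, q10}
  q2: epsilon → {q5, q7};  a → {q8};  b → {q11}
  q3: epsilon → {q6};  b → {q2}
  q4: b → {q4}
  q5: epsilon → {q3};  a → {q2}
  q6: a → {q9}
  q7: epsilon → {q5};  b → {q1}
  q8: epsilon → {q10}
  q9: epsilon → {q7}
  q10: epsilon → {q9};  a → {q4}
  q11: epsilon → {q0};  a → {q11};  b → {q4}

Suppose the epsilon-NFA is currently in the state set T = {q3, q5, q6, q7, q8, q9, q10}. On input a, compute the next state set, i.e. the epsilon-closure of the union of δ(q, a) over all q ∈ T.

{q2, q3, q4, q5, q6, q7, q9}

q5 on a → {q2}.
q6 on a → {q9}.
q10 on a → {q4}.
No a-transition from q3, q7, q8, q9.
Union after reading a: {q2, q4, q9}.
Now take the epsilon-closure:
From q2 via epsilon: add q5, q7.
From q5 via epsilon: add q3.
From q3 via epsilon: add q6.
No new states can be added; the closed set is {q2, q3, q4, q5, q6, q7, q9}.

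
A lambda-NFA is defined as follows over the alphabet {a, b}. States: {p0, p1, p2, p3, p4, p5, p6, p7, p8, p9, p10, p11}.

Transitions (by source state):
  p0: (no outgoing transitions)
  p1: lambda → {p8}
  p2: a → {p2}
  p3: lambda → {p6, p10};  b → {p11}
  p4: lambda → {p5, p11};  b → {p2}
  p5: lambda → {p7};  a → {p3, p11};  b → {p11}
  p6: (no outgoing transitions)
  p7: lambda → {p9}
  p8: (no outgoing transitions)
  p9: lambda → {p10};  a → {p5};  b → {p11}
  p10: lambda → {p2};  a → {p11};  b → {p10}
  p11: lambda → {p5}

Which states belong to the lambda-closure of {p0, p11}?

{p0, p2, p5, p7, p9, p10, p11}

Start with {p0, p11}.
From p11 via lambda: add p5.
From p5 via lambda: add p7.
From p7 via lambda: add p9.
From p9 via lambda: add p10.
From p10 via lambda: add p2.
No new states can be added; the closed set is {p0, p2, p5, p7, p9, p10, p11}.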